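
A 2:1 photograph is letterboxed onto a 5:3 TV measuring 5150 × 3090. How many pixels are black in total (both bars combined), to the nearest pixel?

2652250 pixels

2:1 (2.000) > 5:3 (1.667), so the photograph fills the width.
That makes the image 2575.0000 px tall (5150 × 1/2).
Leftover height: 3090 − 2575.0000 = 515.0000 px.
Bar area = 515.0000 × 5150 ≈ 2652250 px.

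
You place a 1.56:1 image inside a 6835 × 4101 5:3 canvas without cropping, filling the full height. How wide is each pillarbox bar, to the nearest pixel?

219 px

That makes the image 6397.56 px wide (4101 × 1.560).
Leftover width: 6835 − 6397.56 = 437.44 px → 218.72 each side.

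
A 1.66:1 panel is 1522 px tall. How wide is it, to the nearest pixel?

At 1.66:1, 1522 × 1.660 ≈ 2526.52.

2527 px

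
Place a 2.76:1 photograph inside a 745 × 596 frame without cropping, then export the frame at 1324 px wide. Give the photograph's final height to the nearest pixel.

In the 745×596 frame the photograph fills the width: height = 745 / 2.760 ≈ 269.93 px.
Resizing to 1324 px wide multiplies everything by 1.7772: 269.93 → 479.71 px.

480 px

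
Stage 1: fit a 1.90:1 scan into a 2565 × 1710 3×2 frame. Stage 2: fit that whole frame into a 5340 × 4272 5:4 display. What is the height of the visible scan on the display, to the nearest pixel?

2811 px

1.90:1 in 2565×1710: fills the width, so the scan is 2565.00 × 1350.00.
Second fit — the 3×2 canvas into 5340×4272 spans the width: 5340.00 × 3560.00 (×2.0819 from 2565×1710).
The scan scales with it: height 1350.00 × 2.0819 ≈ 2810.53.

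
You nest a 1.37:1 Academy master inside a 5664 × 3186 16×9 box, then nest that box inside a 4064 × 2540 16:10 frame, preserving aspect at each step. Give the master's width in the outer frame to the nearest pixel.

3132 px

Inside the 5664×3186 canvas the master is height-limited at 4364.82 × 3186.00.
Second fit — the 16×9 canvas into 4064×2540 spans the width: 4064.00 × 2286.00 (×0.7175 from 5664×3186).
So the master's width is 4364.82 × 0.7175 ≈ 3131.82.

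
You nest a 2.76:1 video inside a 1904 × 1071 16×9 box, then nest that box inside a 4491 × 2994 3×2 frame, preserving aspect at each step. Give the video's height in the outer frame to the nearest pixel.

First fit — 2.76:1 into 1904×1071 spans the width: 1904.00 × 689.86.
16×9 in 4491×2994: fills the width, so the intermediate becomes 4491.00 × 2526.19 — a scale of ×2.3587.
So the video's height is 689.86 × 2.3587 ≈ 1627.17.

1627 px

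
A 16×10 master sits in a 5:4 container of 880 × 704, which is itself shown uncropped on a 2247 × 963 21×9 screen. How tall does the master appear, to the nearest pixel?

752 px

Inside the 880×704 canvas the master is width-limited at 880.00 × 550.00.
5:4 in 2247×963: fills the height, so the intermediate becomes 1203.75 × 963.00 — a scale of ×1.3679.
The master scales with it: height 550.00 × 1.3679 ≈ 752.34.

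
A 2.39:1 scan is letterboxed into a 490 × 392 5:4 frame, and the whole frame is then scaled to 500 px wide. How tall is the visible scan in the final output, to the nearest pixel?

Fitted into 490×392, the scan spans the width; its height is 490 / 2.390 ≈ 205.02 px.
Scaling 490 → 500 is ×1.0204, so the height becomes 205.02 × 1.0204 ≈ 209.21 px.

209 px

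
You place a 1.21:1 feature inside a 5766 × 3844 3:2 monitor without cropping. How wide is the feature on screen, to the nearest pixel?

1.21:1 is narrower than 3:2, so it spans the full height.
That makes the image 4651.24 px wide (3844 × 1.210).

4651 px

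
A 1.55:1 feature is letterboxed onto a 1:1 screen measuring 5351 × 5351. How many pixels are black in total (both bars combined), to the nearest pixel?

Since 1.550 > 1.000, the feature is width-limited.
Content height = 5351 / 1.550 ≈ 3452.2581 px.
Black = 5351 − 3452.2581 = 1898.7419 px.
That's 1898.7419 × 5351 ≈ 10160168 black pixels.

10160168 pixels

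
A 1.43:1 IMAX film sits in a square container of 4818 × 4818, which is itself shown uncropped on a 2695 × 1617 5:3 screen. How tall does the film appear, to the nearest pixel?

1131 px

Inside the 4818×4818 canvas the film is width-limited at 4818.00 × 3369.23.
The square canvas is height-limited in 2695×1617, giving 1617.00 × 1617.00; scale factor 0.3356.
The film scales with it: height 3369.23 × 0.3356 ≈ 1130.77.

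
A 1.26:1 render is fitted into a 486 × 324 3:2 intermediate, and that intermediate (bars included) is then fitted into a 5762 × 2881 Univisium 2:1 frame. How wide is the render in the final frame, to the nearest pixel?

3630 px

First fit — 1.26:1 into 486×324 spans the height: 408.24 × 324.00.
3:2 in 5762×2881: fills the height, so the intermediate becomes 4321.50 × 2881.00 — a scale of ×8.8920.
Applying the same ×8.8920: 408.24 → 3630.06.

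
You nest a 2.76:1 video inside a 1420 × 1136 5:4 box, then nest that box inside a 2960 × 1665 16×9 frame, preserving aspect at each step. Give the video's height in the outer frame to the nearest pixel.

2.76:1 in 1420×1136: fills the width, so the video is 1420.00 × 514.49.
The 5:4 canvas is height-limited in 2960×1665, giving 2081.25 × 1665.00; scale factor 1.4657.
The video scales with it: height 514.49 × 1.4657 ≈ 754.08.

754 px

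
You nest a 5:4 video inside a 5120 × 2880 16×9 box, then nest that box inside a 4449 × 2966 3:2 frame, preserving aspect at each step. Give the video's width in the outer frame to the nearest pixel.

3128 px

Inside the 5120×2880 canvas the video is height-limited at 3600.00 × 2880.00.
Second fit — the 16×9 canvas into 4449×2966 spans the width: 4449.00 × 2502.56 (×0.8689 from 5120×2880).
The video scales with it: width 3600.00 × 0.8689 ≈ 3128.20.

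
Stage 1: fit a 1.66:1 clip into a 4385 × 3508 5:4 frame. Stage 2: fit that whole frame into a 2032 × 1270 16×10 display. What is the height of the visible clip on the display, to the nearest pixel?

956 px

Inside the 4385×3508 canvas the clip is width-limited at 4385.00 × 2641.57.
The 5:4 canvas is height-limited in 2032×1270, giving 1587.50 × 1270.00; scale factor 0.3620.
The clip scales with it: height 2641.57 × 0.3620 ≈ 956.33.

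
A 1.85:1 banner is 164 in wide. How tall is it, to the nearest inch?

Height = 164 / 1.850 = 88.65.

89 in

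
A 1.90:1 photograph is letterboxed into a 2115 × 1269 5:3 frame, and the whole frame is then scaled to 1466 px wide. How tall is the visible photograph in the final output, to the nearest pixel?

772 px

Fitted into 2115×1269, the photograph spans the width; its height is 2115 / 1.900 ≈ 1113.16 px.
Scaling 2115 → 1466 is ×0.6931, so the height becomes 1113.16 × 0.6931 ≈ 771.58 px.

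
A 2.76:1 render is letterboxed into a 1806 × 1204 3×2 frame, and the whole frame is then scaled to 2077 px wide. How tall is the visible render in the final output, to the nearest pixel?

753 px

In the 1806×1204 frame the render fills the width: height = 1806 / 2.760 ≈ 654.35 px.
Scaling 1806 → 2077 is ×1.1501, so the height becomes 654.35 × 1.1501 ≈ 752.54 px.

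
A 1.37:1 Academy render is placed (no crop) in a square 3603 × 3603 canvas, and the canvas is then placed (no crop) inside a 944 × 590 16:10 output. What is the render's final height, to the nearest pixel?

First fit — 1.37:1 Academy into 3603×3603 spans the width: 3603.00 × 2629.93.
Second fit — the square canvas into 944×590 spans the height: 590.00 × 590.00 (×0.1638 from 3603×3603).
The render scales with it: height 2629.93 × 0.1638 ≈ 430.66.

431 px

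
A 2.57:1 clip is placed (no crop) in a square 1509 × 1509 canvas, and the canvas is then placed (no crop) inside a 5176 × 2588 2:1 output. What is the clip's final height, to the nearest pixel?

2.57:1 in 1509×1509: fills the width, so the clip is 1509.00 × 587.16.
Second fit — the square canvas into 5176×2588 spans the height: 2588.00 × 2588.00 (×1.7150 from 1509×1509).
So the clip's height is 587.16 × 1.7150 ≈ 1007.00.

1007 px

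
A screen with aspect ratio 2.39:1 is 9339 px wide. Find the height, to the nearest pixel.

3908 px

Height = 9339 / 2.390 = 3907.53.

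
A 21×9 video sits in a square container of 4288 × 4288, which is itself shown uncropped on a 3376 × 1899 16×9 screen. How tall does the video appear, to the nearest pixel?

Inside the 4288×4288 canvas the video is width-limited at 4288.00 × 1837.71.
The square canvas is height-limited in 3376×1899, giving 1899.00 × 1899.00; scale factor 0.4429.
So the video's height is 1837.71 × 0.4429 ≈ 813.86.

814 px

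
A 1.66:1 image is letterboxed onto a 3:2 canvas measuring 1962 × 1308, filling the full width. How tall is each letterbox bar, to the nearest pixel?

Content height = 1962 / 1.660 ≈ 1181.93 px.
Leftover height: 1308 − 1181.93 = 126.07 px → 63.04 each side.

63 px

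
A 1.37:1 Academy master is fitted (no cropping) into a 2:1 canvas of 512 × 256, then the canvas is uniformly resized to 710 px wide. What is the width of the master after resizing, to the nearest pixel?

486 px

At 512×256 the master is height-limited, so width = 256 × 1.370 ≈ 350.72 px.
Resizing to 710 px wide multiplies everything by 1.3867: 350.72 → 486.35 px.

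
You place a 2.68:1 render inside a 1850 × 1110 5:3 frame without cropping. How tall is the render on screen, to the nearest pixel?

690 px

Since 2.680 > 1.667, the render is width-limited.
Content height = 1850 / 2.680 ≈ 690.30 px.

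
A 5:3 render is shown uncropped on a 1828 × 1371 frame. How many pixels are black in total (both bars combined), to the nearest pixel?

5:3 is wider than 4×3, so it spans the full width.
Content height = 1828 × 3/5 ≈ 1096.8000 px.
Leftover height: 1371 − 1096.8000 = 274.2000 px.
That's 274.2000 × 1828 ≈ 501238 black pixels.

501238 pixels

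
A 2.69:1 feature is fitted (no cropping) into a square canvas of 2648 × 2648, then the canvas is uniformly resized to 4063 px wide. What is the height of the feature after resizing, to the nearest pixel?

1510 px

In the 2648×2648 frame the feature fills the width: height = 2648 / 2.690 ≈ 984.39 px.
Resizing to 4063 px wide multiplies everything by 1.5344: 984.39 → 1510.41 px.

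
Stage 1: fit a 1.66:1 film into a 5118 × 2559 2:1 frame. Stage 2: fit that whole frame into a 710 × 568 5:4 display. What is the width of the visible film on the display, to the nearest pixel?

589 px

Inside the 5118×2559 canvas the film is height-limited at 4247.94 × 2559.00.
Second fit — the 2:1 canvas into 710×568 spans the width: 710.00 × 355.00 (×0.1387 from 5118×2559).
The film scales with it: width 4247.94 × 0.1387 ≈ 589.30.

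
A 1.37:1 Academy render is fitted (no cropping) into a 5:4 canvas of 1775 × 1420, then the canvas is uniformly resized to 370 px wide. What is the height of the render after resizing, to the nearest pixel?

Fitted into 1775×1420, the render spans the width; its height is 1775 / 1.370 ≈ 1295.62 px.
Scaling 1775 → 370 is ×0.2085, so the height becomes 1295.62 × 0.2085 ≈ 270.07 px.

270 px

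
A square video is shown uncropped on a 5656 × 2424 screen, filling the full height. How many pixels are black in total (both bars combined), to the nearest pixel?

7834368 pixels

That makes the image 2424.0000 px wide (2424 × 1/1).
Leftover width: 5656 − 2424.0000 = 3232.0000 px.
That's 3232.0000 × 2424 ≈ 7834368 black pixels.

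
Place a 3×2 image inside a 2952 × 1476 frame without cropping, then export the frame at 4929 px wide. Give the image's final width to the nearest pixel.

3697 px

At 2952×1476 the image is height-limited, so width = 1476 × 3/2 ≈ 2214.00 px.
The frame scales by 4929/2952 = 1.6697; 2214.00 × 1.6697 ≈ 3696.75 px.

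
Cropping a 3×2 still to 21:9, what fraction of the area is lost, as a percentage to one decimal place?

35.7%

21:9 is wider than 3×2, so the crop keeps the full width and trims the height.
(1.500)/(2.333) ≈ 0.643 of the area survives, leaving 35.71% discarded.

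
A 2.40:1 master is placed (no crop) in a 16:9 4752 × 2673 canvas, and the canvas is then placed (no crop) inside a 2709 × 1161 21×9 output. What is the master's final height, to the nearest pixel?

First fit — 2.40:1 into 4752×2673 spans the width: 4752.00 × 1980.00.
Second fit — the 16:9 canvas into 2709×1161 spans the height: 2064.00 × 1161.00 (×0.4343 from 4752×2673).
The master scales with it: height 1980.00 × 0.4343 ≈ 860.00.

860 px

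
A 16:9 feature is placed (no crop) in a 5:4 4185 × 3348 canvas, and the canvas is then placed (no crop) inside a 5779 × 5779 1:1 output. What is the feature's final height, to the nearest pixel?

3251 px

Inside the 4185×3348 canvas the feature is width-limited at 4185.00 × 2354.06.
The 5:4 canvas is width-limited in 5779×5779, giving 5779.00 × 4623.20; scale factor 1.3809.
Applying the same ×1.3809: 2354.06 → 3250.69.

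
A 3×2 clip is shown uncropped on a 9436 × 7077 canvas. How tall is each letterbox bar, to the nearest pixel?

393 px

Since 1.500 > 1.333, the clip is width-limited.
The clip is 9436 × 2/3 ≈ 6290.67 px tall.
Black = 7077 − 6290.67 = 786.33 px, or 393.17 per bar.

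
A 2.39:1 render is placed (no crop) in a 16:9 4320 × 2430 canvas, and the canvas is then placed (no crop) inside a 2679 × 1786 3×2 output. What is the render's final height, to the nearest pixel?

First fit — 2.39:1 into 4320×2430 spans the width: 4320.00 × 1807.53.
The 16:9 canvas is width-limited in 2679×1786, giving 2679.00 × 1506.94; scale factor 0.6201.
Applying the same ×0.6201: 1807.53 → 1120.92.

1121 px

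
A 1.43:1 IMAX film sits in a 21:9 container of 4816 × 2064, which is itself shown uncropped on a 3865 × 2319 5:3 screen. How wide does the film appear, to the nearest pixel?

2369 px

Inside the 4816×2064 canvas the film is height-limited at 2951.52 × 2064.00.
The 21:9 canvas is width-limited in 3865×2319, giving 3865.00 × 1656.43; scale factor 0.8025.
Applying the same ×0.8025: 2951.52 → 2368.69.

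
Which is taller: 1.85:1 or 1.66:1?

1.85 and 1.66; 1.85 > 1.66. The smaller width-to-height ratio is the taller frame.

1.66:1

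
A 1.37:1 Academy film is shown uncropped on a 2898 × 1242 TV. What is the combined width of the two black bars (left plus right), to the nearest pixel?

1.37:1 Academy (1.370) < 21:9 (2.333), so the film fills the height.
Content width = 1242 × 1.370 ≈ 1701.54 px.
Leftover width: 2898 − 1701.54 = 1196.46 px.

1196 px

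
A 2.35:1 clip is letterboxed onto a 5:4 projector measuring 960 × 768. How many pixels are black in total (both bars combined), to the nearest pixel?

2.35:1 (2.350) > 5:4 (1.250), so the clip fills the width.
The clip is 960 / 2.350 ≈ 408.5106 px tall.
Black = 768 − 408.5106 = 359.4894 px.
Across the 960-px span: 359.4894 × 960 ≈ 345110 px.

345110 pixels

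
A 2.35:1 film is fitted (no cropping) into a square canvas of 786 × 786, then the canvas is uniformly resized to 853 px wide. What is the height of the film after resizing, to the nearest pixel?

363 px

In the 786×786 frame the film fills the width: height = 786 / 2.350 ≈ 334.47 px.
Scaling 786 → 853 is ×1.0852, so the height becomes 334.47 × 1.0852 ≈ 362.98 px.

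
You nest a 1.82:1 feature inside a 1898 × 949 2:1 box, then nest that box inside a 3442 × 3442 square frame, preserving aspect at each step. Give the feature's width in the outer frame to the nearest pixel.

3132 px

1.82:1 in 1898×949: fills the height, so the feature is 1727.18 × 949.00.
Second fit — the 2:1 canvas into 3442×3442 spans the width: 3442.00 × 1721.00 (×1.8135 from 1898×949).
Applying the same ×1.8135: 1727.18 → 3132.22.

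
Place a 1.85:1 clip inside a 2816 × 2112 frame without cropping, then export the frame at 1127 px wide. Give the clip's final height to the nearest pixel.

Fitted into 2816×2112, the clip spans the width; its height is 2816 / 1.850 ≈ 1522.16 px.
The frame scales by 1127/2816 = 0.4002; 1522.16 × 0.4002 ≈ 609.19 px.

609 px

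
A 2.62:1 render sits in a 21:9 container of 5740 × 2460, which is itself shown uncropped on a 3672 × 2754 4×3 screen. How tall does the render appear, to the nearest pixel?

First fit — 2.62:1 into 5740×2460 spans the width: 5740.00 × 2190.84.
Second fit — the 21:9 canvas into 3672×2754 spans the width: 3672.00 × 1573.71 (×0.6397 from 5740×2460).
So the render's height is 2190.84 × 0.6397 ≈ 1401.53.

1402 px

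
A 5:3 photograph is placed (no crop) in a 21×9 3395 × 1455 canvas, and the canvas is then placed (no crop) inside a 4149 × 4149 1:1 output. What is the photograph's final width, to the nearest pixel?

5:3 in 3395×1455: fills the height, so the photograph is 2425.00 × 1455.00.
21×9 in 4149×4149: fills the width, so the intermediate becomes 4149.00 × 1778.14 — a scale of ×1.2221.
The photograph scales with it: width 2425.00 × 1.2221 ≈ 2963.57.

2964 px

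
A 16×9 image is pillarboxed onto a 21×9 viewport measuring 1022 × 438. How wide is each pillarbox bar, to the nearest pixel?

122 px

16×9 (1.778) < 21×9 (2.333), so the image fills the height.
The image is 438 × 16/9 ≈ 778.67 px wide.
1022 − 778.67 = 243.33 px of bars (121.67 each).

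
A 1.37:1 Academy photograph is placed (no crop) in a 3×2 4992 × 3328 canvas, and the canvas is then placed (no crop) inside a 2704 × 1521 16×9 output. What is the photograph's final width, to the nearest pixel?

Inside the 4992×3328 canvas the photograph is height-limited at 4559.36 × 3328.00.
Second fit — the 3×2 canvas into 2704×1521 spans the height: 2281.50 × 1521.00 (×0.4570 from 4992×3328).
Applying the same ×0.4570: 4559.36 → 2083.77.

2084 px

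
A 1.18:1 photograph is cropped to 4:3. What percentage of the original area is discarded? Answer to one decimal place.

The width stays; only height is cut (since 4:3 is wider than 1.18:1).
(1.180)/(1.333) ≈ 0.885 of the area survives, leaving 11.50% discarded.

11.5%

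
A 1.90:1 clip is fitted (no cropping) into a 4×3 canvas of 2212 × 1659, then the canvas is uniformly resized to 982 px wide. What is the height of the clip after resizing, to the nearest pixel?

517 px

Fitted into 2212×1659, the clip spans the width; its height is 2212 / 1.900 ≈ 1164.21 px.
Scaling 2212 → 982 is ×0.4439, so the height becomes 1164.21 × 0.4439 ≈ 516.84 px.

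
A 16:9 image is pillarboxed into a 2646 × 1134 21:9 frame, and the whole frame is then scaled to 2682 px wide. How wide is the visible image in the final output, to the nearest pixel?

Fitted into 2646×1134, the image spans the height; its width is 1134 × 16/9 ≈ 2016.00 px.
The frame scales by 2682/2646 = 1.0136; 2016.00 × 1.0136 ≈ 2043.43 px.

2043 px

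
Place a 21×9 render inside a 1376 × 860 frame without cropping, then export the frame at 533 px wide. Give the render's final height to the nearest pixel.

228 px

In the 1376×860 frame the render fills the width: height = 1376 × 9/21 ≈ 589.71 px.
The frame scales by 533/1376 = 0.3874; 589.71 × 0.3874 ≈ 228.43 px.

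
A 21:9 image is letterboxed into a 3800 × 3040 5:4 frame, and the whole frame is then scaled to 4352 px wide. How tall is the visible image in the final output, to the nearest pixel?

In the 3800×3040 frame the image fills the width: height = 3800 × 9/21 ≈ 1628.57 px.
Resizing to 4352 px wide multiplies everything by 1.1453: 1628.57 → 1865.14 px.

1865 px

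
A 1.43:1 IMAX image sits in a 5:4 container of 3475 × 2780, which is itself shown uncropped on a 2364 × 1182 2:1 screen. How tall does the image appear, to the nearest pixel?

1033 px

1.43:1 IMAX in 3475×2780: fills the width, so the image is 3475.00 × 2430.07.
The 5:4 canvas is height-limited in 2364×1182, giving 1477.50 × 1182.00; scale factor 0.4252.
So the image's height is 2430.07 × 0.4252 ≈ 1033.22.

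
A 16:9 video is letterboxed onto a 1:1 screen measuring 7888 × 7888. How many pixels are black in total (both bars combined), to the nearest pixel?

27221488 pixels

16:9 (1.778) > 1:1 (1.000), so the video fills the width.
That makes the image 4437.0000 px tall (7888 × 9/16).
7888 − 4437.0000 = 3451.0000 px of bars.
That's 3451.0000 × 7888 ≈ 27221488 black pixels.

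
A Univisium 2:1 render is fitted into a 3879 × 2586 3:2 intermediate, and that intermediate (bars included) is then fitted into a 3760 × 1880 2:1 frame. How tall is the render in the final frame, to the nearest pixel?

1410 px

Univisium 2:1 in 3879×2586: fills the width, so the render is 3879.00 × 1939.50.
Second fit — the 3:2 canvas into 3760×1880 spans the height: 2820.00 × 1880.00 (×0.7270 from 3879×2586).
Applying the same ×0.7270: 1939.50 → 1410.00.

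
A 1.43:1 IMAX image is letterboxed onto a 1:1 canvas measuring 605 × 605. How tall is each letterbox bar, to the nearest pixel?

91 px

1.43:1 IMAX is wider than 1:1, so it spans the full width.
The image is 605 / 1.430 ≈ 423.08 px tall.
Black = 605 − 423.08 = 181.92 px, or 90.96 per bar.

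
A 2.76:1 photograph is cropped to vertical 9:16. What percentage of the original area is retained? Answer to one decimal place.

20.4%

Going from 2.76:1 to vertical 9:16 means cutting width while keeping height.
Fraction kept = (0.562)/(2.760) ≈ 20.38%.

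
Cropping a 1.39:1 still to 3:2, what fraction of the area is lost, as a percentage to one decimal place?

7.3%

Going from 1.39:1 to 3:2 means cutting height while keeping width.
Fraction kept = (1.390)/(1.500) ≈ 92.67%, so 7.33% is lost.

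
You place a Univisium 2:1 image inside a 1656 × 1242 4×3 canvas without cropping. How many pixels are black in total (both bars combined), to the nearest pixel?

Since 2.000 > 1.333, the image is width-limited.
That makes the image 828.0000 px tall (1656 × 1/2).
Black = 1242 − 828.0000 = 414.0000 px.
That's 414.0000 × 1656 ≈ 685584 black pixels.

685584 pixels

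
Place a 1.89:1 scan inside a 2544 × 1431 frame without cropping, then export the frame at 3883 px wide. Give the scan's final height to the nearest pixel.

2054 px

At 2544×1431 the scan is width-limited, so height = 2544 / 1.890 ≈ 1346.03 px.
Scaling 2544 → 3883 is ×1.5263, so the height becomes 1346.03 × 1.5263 ≈ 2054.50 px.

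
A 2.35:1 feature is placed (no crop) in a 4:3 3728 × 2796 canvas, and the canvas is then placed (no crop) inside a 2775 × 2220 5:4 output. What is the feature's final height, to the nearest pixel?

1181 px

First fit — 2.35:1 into 3728×2796 spans the width: 3728.00 × 1586.38.
Second fit — the 4:3 canvas into 2775×2220 spans the width: 2775.00 × 2081.25 (×0.7444 from 3728×2796).
So the feature's height is 1586.38 × 0.7444 ≈ 1180.85.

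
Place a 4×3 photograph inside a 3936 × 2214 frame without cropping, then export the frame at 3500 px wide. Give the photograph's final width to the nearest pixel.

In the 3936×2214 frame the photograph fills the height: width = 2214 × 4/3 ≈ 2952.00 px.
Resizing to 3500 px wide multiplies everything by 0.8892: 2952.00 → 2625.00 px.

2625 px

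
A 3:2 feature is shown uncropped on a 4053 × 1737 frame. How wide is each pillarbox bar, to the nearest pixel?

3:2 is narrower than 21×9, so it spans the full height.
The feature is 1737 × 3/2 ≈ 2605.50 px wide.
Black = 4053 − 2605.50 = 1447.50 px, or 723.75 per bar.

724 px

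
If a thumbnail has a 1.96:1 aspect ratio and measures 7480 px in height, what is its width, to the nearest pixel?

14661 px

7480 × 1.960 = 14660.80.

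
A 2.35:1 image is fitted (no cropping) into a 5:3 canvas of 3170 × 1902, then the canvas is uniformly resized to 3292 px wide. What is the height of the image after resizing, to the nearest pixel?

In the 3170×1902 frame the image fills the width: height = 3170 / 2.350 ≈ 1348.94 px.
Scaling 3170 → 3292 is ×1.0385, so the height becomes 1348.94 × 1.0385 ≈ 1400.85 px.

1401 px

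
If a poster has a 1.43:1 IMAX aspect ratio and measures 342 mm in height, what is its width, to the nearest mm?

489 mm

At 1.43:1 IMAX, 342 × 1.430 ≈ 489.06.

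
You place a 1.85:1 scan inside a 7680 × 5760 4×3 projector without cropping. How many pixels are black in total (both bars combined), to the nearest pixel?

1.85:1 is wider than 4×3, so it spans the full width.
The scan is 7680 / 1.850 ≈ 4151.3514 px tall.
Leftover height: 5760 − 4151.3514 = 1608.6486 px.
Across the 7680-px span: 1608.6486 × 7680 ≈ 12354422 px.

12354422 pixels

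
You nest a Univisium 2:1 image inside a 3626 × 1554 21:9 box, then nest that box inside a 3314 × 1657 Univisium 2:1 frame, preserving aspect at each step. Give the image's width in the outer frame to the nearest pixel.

First fit — Univisium 2:1 into 3626×1554 spans the height: 3108.00 × 1554.00.
Second fit — the 21:9 canvas into 3314×1657 spans the width: 3314.00 × 1420.29 (×0.9140 from 3626×1554).
Applying the same ×0.9140: 3108.00 → 2840.57.

2841 px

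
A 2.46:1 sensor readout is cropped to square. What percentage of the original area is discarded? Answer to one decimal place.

The height stays; only width is cut (since square is narrower than 2.46:1).
Area ratio = (1.000)/(2.460) = 40.65%; the remaining 59.35% is cropped out.

59.3%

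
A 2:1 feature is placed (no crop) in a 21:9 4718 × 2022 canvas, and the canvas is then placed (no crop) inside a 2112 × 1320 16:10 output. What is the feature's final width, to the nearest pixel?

2:1 in 4718×2022: fills the height, so the feature is 4044.00 × 2022.00.
The 21:9 canvas is width-limited in 2112×1320, giving 2112.00 × 905.14; scale factor 0.4476.
Applying the same ×0.4476: 4044.00 → 1810.29.

1810 px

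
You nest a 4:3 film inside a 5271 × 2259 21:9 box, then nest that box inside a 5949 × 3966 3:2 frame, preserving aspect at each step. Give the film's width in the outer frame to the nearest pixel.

3399 px

Inside the 5271×2259 canvas the film is height-limited at 3012.00 × 2259.00.
21:9 in 5949×3966: fills the width, so the intermediate becomes 5949.00 × 2549.57 — a scale of ×1.1286.
So the film's width is 3012.00 × 1.1286 ≈ 3399.43.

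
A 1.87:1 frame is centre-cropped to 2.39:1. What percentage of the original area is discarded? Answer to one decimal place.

21.8%

The width stays; only height is cut (since 2.39:1 is wider than 1.87:1).
Area ratio = (1.870)/(2.390) = 78.24%; the remaining 21.76% is cropped out.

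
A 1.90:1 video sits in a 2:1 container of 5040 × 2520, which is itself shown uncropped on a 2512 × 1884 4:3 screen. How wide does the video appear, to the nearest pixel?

2386 px

Inside the 5040×2520 canvas the video is height-limited at 4788.00 × 2520.00.
Second fit — the 2:1 canvas into 2512×1884 spans the width: 2512.00 × 1256.00 (×0.4984 from 5040×2520).
So the video's width is 4788.00 × 0.4984 ≈ 2386.40.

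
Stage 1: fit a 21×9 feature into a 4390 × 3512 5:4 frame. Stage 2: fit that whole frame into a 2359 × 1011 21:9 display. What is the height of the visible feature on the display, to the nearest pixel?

542 px

21×9 in 4390×3512: fills the width, so the feature is 4390.00 × 1881.43.
The 5:4 canvas is height-limited in 2359×1011, giving 1263.75 × 1011.00; scale factor 0.2879.
The feature scales with it: height 1881.43 × 0.2879 ≈ 541.61.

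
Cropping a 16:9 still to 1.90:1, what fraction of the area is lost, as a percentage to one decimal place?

1.90:1 is wider than 16:9, so the crop keeps the full width and trims the height.
(1.778)/(1.900) ≈ 0.936 of the area survives, leaving 6.43% discarded.

6.4%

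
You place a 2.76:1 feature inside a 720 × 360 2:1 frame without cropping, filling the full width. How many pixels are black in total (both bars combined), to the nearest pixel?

That makes the image 260.8696 px tall (720 / 2.760).
Leftover height: 360 − 260.8696 = 99.1304 px.
Bar area = 99.1304 × 720 ≈ 71374 px.

71374 pixels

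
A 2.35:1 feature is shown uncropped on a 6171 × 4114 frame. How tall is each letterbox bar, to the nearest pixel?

2.35:1 is wider than 3:2, so it spans the full width.
Content height = 6171 / 2.350 ≈ 2625.96 px.
Leftover height: 4114 − 2625.96 = 1488.04 px → 744.02 each side.

744 px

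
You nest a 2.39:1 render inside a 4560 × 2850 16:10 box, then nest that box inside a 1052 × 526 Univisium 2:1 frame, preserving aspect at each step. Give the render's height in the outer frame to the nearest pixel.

352 px

2.39:1 in 4560×2850: fills the width, so the render is 4560.00 × 1907.95.
The 16:10 canvas is height-limited in 1052×526, giving 841.60 × 526.00; scale factor 0.1846.
So the render's height is 1907.95 × 0.1846 ≈ 352.13.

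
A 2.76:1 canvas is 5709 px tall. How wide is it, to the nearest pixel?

Width = 5709 × 2.760 = 15756.84.

15757 px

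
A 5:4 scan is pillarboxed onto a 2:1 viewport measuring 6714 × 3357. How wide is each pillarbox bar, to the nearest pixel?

1259 px

5:4 is narrower than 2:1, so it spans the full height.
Content width = 3357 × 5/4 ≈ 4196.25 px.
Leftover width: 6714 − 4196.25 = 2517.75 px → 1258.88 each side.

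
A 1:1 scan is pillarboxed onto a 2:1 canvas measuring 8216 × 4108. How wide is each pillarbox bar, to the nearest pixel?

2054 px

1:1 (1.000) < 2:1 (2.000), so the scan fills the height.
The scan is 4108 × 1/1 ≈ 4108.00 px wide.
8216 − 4108.00 = 4108.00 px of bars (2054.00 each).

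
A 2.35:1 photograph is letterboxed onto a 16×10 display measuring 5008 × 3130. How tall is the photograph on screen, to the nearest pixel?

2131 px

2.35:1 (2.350) > 16×10 (1.600), so the photograph fills the width.
That makes the image 2131.06 px tall (5008 / 2.350).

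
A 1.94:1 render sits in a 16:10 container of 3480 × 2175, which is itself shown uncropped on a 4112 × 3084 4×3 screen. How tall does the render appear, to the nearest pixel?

Inside the 3480×2175 canvas the render is width-limited at 3480.00 × 1793.81.
Second fit — the 16:10 canvas into 4112×3084 spans the width: 4112.00 × 2570.00 (×1.1816 from 3480×2175).
The render scales with it: height 1793.81 × 1.1816 ≈ 2119.59.

2120 px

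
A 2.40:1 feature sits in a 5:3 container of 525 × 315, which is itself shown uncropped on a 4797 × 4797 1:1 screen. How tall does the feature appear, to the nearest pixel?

2.40:1 in 525×315: fills the width, so the feature is 525.00 × 218.75.
The 5:3 canvas is width-limited in 4797×4797, giving 4797.00 × 2878.20; scale factor 9.1371.
The feature scales with it: height 218.75 × 9.1371 ≈ 1998.75.

1999 px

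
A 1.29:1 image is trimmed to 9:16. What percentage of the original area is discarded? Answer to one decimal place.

9:16 is narrower than 1.29:1, so the crop keeps the full height and trims the width.
Area ratio = (0.562)/(1.290) = 43.60%; the remaining 56.40% is cropped out.

56.4%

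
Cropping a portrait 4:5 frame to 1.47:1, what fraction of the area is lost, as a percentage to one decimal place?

Going from portrait 4:5 to 1.47:1 means cutting height while keeping width.
(0.800)/(1.470) ≈ 0.544 of the area survives, leaving 45.58% discarded.

45.6%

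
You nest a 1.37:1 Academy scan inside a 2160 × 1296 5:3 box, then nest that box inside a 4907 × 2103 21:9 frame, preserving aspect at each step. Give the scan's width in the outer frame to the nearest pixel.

1.37:1 Academy in 2160×1296: fills the height, so the scan is 1775.52 × 1296.00.
The 5:3 canvas is height-limited in 4907×2103, giving 3505.00 × 2103.00; scale factor 1.6227.
The scan scales with it: width 1775.52 × 1.6227 ≈ 2881.11.

2881 px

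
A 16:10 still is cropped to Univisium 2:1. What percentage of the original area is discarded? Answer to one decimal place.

20.0%

Going from 16:10 to Univisium 2:1 means cutting height while keeping width.
(1.600)/(2.000) ≈ 0.800 of the area survives, leaving 20.00% discarded.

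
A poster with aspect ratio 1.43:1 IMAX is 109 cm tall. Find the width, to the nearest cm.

At 1.43:1 IMAX, 109 × 1.430 ≈ 155.87.

156 cm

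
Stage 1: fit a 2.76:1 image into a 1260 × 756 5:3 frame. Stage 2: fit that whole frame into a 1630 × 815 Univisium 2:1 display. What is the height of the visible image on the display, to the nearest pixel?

492 px

First fit — 2.76:1 into 1260×756 spans the width: 1260.00 × 456.52.
Second fit — the 5:3 canvas into 1630×815 spans the height: 1358.33 × 815.00 (×1.0780 from 1260×756).
So the image's height is 456.52 × 1.0780 ≈ 492.15.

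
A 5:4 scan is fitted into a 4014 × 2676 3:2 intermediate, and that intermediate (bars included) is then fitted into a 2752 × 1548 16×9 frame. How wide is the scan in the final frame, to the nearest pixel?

1935 px

Inside the 4014×2676 canvas the scan is height-limited at 3345.00 × 2676.00.
3:2 in 2752×1548: fills the height, so the intermediate becomes 2322.00 × 1548.00 — a scale of ×0.5785.
The scan scales with it: width 3345.00 × 0.5785 ≈ 1935.00.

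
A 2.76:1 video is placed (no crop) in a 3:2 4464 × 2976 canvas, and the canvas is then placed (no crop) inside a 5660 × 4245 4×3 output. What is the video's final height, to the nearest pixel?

2051 px

2.76:1 in 4464×2976: fills the width, so the video is 4464.00 × 1617.39.
Second fit — the 3:2 canvas into 5660×4245 spans the width: 5660.00 × 3773.33 (×1.2679 from 4464×2976).
The video scales with it: height 1617.39 × 1.2679 ≈ 2050.72.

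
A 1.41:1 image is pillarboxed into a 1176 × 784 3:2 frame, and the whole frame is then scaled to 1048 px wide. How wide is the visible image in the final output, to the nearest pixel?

985 px

In the 1176×784 frame the image fills the height: width = 784 × 1.410 ≈ 1105.44 px.
Scaling 1176 → 1048 is ×0.8912, so the width becomes 1105.44 × 0.8912 ≈ 985.12 px.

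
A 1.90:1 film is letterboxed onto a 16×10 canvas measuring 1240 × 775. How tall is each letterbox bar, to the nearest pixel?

Since 1.900 > 1.600, the film is width-limited.
Content height = 1240 / 1.900 ≈ 652.63 px.
775 − 652.63 = 122.37 px of bars (61.18 each).

61 px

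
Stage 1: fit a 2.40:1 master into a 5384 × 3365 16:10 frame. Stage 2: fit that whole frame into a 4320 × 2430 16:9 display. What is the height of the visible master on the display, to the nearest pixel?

1620 px

2.40:1 in 5384×3365: fills the width, so the master is 5384.00 × 2243.33.
The 16:10 canvas is height-limited in 4320×2430, giving 3888.00 × 2430.00; scale factor 0.7221.
The master scales with it: height 2243.33 × 0.7221 ≈ 1620.00.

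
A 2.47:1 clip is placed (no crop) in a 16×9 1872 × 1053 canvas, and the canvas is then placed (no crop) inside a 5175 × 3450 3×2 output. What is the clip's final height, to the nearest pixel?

Inside the 1872×1053 canvas the clip is width-limited at 1872.00 × 757.89.
The 16×9 canvas is width-limited in 5175×3450, giving 5175.00 × 2910.94; scale factor 2.7644.
The clip scales with it: height 757.89 × 2.7644 ≈ 2095.14.

2095 px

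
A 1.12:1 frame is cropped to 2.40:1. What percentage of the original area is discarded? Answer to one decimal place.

53.3%

The width stays; only height is cut (since 2.40:1 is wider than 1.12:1).
(1.120)/(2.400) ≈ 0.467 of the area survives, leaving 53.33% discarded.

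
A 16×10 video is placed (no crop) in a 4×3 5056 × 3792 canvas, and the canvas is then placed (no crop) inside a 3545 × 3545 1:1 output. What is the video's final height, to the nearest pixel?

First fit — 16×10 into 5056×3792 spans the width: 5056.00 × 3160.00.
4×3 in 3545×3545: fills the width, so the intermediate becomes 3545.00 × 2658.75 — a scale of ×0.7011.
The video scales with it: height 3160.00 × 0.7011 ≈ 2215.62.

2216 px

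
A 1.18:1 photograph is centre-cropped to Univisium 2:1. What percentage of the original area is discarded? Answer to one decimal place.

41.0%

Univisium 2:1 is wider than 1.18:1, so the crop keeps the full width and trims the height.
(1.180)/(2.000) ≈ 0.590 of the area survives, leaving 41.00% discarded.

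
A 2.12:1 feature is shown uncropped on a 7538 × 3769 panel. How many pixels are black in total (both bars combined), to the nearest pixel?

1608154 pixels

Since 2.120 > 2.000, the feature is width-limited.
Content height = 7538 / 2.120 ≈ 3555.6604 px.
Black = 3769 − 3555.6604 = 213.3396 px.
Across the 7538-px span: 213.3396 × 7538 ≈ 1608154 px.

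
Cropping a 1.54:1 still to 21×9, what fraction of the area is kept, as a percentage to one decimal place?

66.0%

21×9 is wider than 1.54:1, so the crop keeps the full width and trims the height.
Fraction kept = (1.540)/(2.333) ≈ 66.00%.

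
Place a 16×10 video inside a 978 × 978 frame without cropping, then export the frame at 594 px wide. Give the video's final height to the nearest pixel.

371 px

Fitted into 978×978, the video spans the width; its height is 978 × 10/16 ≈ 611.25 px.
Scaling 978 → 594 is ×0.6074, so the height becomes 611.25 × 0.6074 ≈ 371.25 px.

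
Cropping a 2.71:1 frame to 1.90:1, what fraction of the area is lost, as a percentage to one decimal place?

29.9%

Going from 2.71:1 to 1.90:1 means cutting width while keeping height.
Area ratio = (1.900)/(2.710) = 70.11%; the remaining 29.89% is cropped out.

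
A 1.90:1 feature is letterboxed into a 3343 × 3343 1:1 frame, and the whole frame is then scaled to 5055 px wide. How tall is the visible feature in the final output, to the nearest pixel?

2661 px

In the 3343×3343 frame the feature fills the width: height = 3343 / 1.900 ≈ 1759.47 px.
The frame scales by 5055/3343 = 1.5121; 1759.47 × 1.5121 ≈ 2660.53 px.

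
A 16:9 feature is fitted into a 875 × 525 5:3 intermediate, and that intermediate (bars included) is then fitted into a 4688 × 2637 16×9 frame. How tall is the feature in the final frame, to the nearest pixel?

Inside the 875×525 canvas the feature is width-limited at 875.00 × 492.19.
The 5:3 canvas is height-limited in 4688×2637, giving 4395.00 × 2637.00; scale factor 5.0229.
The feature scales with it: height 492.19 × 5.0229 ≈ 2472.19.

2472 px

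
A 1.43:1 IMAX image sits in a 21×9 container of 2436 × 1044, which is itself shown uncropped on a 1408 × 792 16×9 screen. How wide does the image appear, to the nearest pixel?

863 px

First fit — 1.43:1 IMAX into 2436×1044 spans the height: 1492.92 × 1044.00.
Second fit — the 21×9 canvas into 1408×792 spans the width: 1408.00 × 603.43 (×0.5780 from 2436×1044).
The image scales with it: width 1492.92 × 0.5780 ≈ 862.90.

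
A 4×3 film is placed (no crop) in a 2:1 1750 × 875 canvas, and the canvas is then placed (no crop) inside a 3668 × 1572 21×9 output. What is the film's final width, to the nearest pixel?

4×3 in 1750×875: fills the height, so the film is 1166.67 × 875.00.
2:1 in 3668×1572: fills the height, so the intermediate becomes 3144.00 × 1572.00 — a scale of ×1.7966.
So the film's width is 1166.67 × 1.7966 ≈ 2096.00.

2096 px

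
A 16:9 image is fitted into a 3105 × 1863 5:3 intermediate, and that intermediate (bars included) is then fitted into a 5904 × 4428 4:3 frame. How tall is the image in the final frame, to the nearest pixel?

3321 px

First fit — 16:9 into 3105×1863 spans the width: 3105.00 × 1746.56.
5:3 in 5904×4428: fills the width, so the intermediate becomes 5904.00 × 3542.40 — a scale of ×1.9014.
So the image's height is 1746.56 × 1.9014 ≈ 3321.00.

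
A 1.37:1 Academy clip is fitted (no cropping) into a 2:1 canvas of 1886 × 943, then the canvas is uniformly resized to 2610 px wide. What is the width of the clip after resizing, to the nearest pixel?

1788 px

Fitted into 1886×943, the clip spans the height; its width is 943 × 1.370 ≈ 1291.91 px.
Resizing to 2610 px wide multiplies everything by 1.3839: 1291.91 → 1787.85 px.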